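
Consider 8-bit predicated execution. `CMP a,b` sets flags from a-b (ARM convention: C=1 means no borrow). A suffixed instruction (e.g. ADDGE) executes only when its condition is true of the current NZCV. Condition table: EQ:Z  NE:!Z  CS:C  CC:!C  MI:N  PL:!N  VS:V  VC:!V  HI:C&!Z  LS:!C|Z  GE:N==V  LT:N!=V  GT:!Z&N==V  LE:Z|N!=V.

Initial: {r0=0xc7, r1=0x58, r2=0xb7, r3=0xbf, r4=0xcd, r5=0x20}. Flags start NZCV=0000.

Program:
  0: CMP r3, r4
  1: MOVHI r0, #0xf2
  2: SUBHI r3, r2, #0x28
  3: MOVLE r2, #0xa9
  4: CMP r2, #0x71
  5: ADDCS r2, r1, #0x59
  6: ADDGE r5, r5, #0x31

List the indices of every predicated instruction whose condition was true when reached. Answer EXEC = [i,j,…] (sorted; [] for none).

EXEC = [3,5]

0: ✓ CMP  NZCV=1000
1: · MOVHI
2: · SUBHI
3: ✓ MOVLE  r2←0xa9
4: ✓ CMP  NZCV=0011
5: ✓ ADDCS  r2←0xb1
6: · ADDGE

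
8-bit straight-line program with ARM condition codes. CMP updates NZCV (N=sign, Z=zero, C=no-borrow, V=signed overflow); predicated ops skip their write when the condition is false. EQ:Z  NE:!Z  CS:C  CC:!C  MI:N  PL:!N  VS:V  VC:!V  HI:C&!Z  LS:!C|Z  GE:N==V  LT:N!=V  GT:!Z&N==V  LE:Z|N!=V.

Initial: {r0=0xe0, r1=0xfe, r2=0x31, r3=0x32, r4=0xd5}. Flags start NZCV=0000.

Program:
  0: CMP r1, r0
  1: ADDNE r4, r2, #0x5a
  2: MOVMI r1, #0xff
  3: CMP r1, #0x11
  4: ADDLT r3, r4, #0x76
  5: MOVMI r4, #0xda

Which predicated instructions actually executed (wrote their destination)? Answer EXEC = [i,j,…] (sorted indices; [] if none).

[0] flags=0010 → (cmp)
[1] flags=0010 NE?T → r4=0x8b
[2] flags=0010 MI?F → skip
[3] flags=1010 → (cmp)
[4] flags=1010 LT?T → r3=0x01
[5] flags=1010 MI?T → r4=0xda

EXEC = [1,4,5]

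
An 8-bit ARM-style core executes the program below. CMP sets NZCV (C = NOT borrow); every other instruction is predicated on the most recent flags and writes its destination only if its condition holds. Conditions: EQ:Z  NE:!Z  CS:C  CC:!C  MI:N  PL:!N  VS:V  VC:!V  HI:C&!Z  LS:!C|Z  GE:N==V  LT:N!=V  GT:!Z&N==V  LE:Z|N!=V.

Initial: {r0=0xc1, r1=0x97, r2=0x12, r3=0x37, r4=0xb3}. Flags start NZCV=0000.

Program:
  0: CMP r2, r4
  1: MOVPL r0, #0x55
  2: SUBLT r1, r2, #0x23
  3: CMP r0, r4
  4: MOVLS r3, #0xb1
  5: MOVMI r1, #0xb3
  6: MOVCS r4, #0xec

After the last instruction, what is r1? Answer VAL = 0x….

VAL = 0xb3

0: ✓ CMP  NZCV=0000
1: ✓ MOVPL  r0←0x55
2: · SUBLT
3: ✓ CMP  NZCV=1001
4: ✓ MOVLS  r3←0xb1
5: ✓ MOVMI  r1←0xb3
6: · MOVCS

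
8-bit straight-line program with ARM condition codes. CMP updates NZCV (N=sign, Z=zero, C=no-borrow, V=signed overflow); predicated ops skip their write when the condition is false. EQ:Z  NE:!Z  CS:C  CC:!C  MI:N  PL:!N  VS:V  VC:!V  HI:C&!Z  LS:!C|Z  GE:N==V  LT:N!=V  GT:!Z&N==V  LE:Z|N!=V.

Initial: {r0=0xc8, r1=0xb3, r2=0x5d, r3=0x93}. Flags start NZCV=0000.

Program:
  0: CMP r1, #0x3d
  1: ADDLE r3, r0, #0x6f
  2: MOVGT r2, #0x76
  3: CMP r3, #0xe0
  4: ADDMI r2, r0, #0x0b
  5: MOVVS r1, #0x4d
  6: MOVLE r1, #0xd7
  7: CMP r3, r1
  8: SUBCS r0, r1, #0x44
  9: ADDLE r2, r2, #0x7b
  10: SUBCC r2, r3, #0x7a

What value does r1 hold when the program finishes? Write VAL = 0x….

0: ✓ CMP  NZCV=0011
1: ✓ ADDLE  r3←0x37
2: · MOVGT
3: ✓ CMP  NZCV=0000
4: · ADDMI
5: · MOVVS
6: · MOVLE
7: ✓ CMP  NZCV=1001
8: · SUBCS
9: · ADDLE
10: ✓ SUBCC  r2←0xbd

VAL = 0xb3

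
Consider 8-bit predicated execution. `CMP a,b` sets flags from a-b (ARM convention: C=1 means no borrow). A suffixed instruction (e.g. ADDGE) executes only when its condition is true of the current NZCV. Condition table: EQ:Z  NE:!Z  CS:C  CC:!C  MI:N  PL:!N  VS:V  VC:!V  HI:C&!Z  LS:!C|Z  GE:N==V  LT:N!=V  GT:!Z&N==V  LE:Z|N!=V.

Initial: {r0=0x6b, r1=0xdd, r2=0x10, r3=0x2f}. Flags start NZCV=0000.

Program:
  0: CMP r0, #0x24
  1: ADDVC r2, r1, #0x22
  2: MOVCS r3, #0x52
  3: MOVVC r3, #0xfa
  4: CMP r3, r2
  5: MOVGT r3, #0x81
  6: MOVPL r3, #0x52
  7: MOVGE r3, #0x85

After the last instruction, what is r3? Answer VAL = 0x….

VAL = 0xfa

0: ✓ CMP  NZCV=0010
1: ✓ ADDVC  r2←0xff
2: ✓ MOVCS  r3←0x52
3: ✓ MOVVC  r3←0xfa
4: ✓ CMP  NZCV=1000
5: · MOVGT
6: · MOVPL
7: · MOVGE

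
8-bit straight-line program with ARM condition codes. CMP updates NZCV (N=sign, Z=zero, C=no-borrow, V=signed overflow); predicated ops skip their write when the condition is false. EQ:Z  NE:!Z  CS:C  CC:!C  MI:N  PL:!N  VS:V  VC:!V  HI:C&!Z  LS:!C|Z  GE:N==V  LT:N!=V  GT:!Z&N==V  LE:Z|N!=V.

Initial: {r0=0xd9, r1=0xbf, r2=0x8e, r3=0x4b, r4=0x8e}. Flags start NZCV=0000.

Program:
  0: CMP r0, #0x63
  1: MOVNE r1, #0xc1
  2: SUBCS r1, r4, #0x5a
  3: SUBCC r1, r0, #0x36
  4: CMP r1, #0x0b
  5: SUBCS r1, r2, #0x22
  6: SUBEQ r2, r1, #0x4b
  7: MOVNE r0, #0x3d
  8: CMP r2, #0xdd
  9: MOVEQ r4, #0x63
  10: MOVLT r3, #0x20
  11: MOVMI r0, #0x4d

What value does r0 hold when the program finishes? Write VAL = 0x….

[0] flags=0011 → (cmp)
[1] flags=0011 NE?T → r1=0xc1
[2] flags=0011 CS?T → r1=0x34
[3] flags=0011 CC?F → skip
[4] flags=0010 → (cmp)
[5] flags=0010 CS?T → r1=0x6c
[6] flags=0010 EQ?F → skip
[7] flags=0010 NE?T → r0=0x3d
[8] flags=1000 → (cmp)
[9] flags=1000 EQ?F → skip
[10] flags=1000 LT?T → r3=0x20
[11] flags=1000 MI?T → r0=0x4d

VAL = 0x4d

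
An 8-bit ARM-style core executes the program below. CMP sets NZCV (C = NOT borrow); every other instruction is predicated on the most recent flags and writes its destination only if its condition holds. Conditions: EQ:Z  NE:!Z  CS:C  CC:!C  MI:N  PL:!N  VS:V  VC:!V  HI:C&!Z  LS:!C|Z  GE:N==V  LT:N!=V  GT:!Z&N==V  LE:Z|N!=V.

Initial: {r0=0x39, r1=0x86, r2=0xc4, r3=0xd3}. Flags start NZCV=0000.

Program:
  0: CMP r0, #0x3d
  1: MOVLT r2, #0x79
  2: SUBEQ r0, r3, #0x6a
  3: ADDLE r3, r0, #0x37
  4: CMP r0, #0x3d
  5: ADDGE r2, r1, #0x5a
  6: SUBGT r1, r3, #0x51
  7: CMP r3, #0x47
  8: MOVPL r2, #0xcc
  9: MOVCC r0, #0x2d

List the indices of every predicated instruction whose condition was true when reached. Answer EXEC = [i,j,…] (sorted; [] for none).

EXEC = [1,3,8]

0: ✓ CMP  NZCV=1000
1: ✓ MOVLT  r2←0x79
2: · SUBEQ
3: ✓ ADDLE  r3←0x70
4: ✓ CMP  NZCV=1000
5: · ADDGE
6: · SUBGT
7: ✓ CMP  NZCV=0010
8: ✓ MOVPL  r2←0xcc
9: · MOVCC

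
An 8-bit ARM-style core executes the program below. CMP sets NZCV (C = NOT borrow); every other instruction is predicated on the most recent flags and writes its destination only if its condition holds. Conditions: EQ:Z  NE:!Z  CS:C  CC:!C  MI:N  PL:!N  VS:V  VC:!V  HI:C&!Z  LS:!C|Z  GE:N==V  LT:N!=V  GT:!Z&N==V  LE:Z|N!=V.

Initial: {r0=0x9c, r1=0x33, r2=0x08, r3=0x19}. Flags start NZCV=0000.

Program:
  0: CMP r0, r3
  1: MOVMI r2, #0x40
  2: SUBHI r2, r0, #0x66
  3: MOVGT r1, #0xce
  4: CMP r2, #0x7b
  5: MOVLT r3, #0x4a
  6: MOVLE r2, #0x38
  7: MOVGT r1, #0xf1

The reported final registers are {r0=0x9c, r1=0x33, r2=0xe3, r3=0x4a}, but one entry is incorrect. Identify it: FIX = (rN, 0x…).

[0] flags=1010 → (cmp)
[1] flags=1010 MI?T → r2=0x40
[2] flags=1010 HI?T → r2=0x36
[3] flags=1010 GT?F → skip
[4] flags=1000 → (cmp)
[5] flags=1000 LT?T → r3=0x4a
[6] flags=1000 LE?T → r2=0x38
[7] flags=1000 GT?F → skip

FIX = (r2, 0x38)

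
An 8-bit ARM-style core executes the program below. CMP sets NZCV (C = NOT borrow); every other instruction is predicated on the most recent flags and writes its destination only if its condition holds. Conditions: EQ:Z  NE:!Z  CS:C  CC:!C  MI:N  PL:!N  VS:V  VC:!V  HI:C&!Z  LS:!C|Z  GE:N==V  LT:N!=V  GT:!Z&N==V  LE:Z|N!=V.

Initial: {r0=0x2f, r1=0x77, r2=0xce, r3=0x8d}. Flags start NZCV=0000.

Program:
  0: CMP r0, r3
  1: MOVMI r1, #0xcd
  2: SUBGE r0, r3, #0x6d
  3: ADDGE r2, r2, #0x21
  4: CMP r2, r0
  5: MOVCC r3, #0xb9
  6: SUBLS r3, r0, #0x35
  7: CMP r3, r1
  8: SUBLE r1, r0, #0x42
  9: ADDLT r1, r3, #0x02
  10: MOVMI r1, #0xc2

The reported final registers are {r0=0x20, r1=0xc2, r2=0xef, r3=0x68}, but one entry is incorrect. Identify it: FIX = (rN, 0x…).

[0] flags=1001 → (cmp)
[1] flags=1001 MI?T → r1=0xcd
[2] flags=1001 GE?T → r0=0x20
[3] flags=1001 GE?T → r2=0xef
[4] flags=1010 → (cmp)
[5] flags=1010 CC?F → skip
[6] flags=1010 LS?F → skip
[7] flags=1000 → (cmp)
[8] flags=1000 LE?T → r1=0xde
[9] flags=1000 LT?T → r1=0x8f
[10] flags=1000 MI?T → r1=0xc2

FIX = (r3, 0x8d)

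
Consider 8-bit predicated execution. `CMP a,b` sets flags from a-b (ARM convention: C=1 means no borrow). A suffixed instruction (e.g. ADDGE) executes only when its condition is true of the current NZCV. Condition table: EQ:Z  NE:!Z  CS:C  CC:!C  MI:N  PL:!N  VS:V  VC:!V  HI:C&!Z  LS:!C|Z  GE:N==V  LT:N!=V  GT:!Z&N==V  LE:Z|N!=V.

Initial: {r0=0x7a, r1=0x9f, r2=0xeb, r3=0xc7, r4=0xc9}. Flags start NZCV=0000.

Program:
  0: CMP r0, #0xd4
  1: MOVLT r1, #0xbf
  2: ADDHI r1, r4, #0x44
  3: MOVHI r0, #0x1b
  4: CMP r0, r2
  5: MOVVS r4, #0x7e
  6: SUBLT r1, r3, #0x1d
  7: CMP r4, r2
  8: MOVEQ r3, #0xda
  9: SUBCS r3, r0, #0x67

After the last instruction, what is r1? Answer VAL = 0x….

[0] flags=1001 → (cmp)
[1] flags=1001 LT?F → skip
[2] flags=1001 HI?F → skip
[3] flags=1001 HI?F → skip
[4] flags=1001 → (cmp)
[5] flags=1001 VS?T → r4=0x7e
[6] flags=1001 LT?F → skip
[7] flags=1001 → (cmp)
[8] flags=1001 EQ?F → skip
[9] flags=1001 CS?F → skip

VAL = 0x9f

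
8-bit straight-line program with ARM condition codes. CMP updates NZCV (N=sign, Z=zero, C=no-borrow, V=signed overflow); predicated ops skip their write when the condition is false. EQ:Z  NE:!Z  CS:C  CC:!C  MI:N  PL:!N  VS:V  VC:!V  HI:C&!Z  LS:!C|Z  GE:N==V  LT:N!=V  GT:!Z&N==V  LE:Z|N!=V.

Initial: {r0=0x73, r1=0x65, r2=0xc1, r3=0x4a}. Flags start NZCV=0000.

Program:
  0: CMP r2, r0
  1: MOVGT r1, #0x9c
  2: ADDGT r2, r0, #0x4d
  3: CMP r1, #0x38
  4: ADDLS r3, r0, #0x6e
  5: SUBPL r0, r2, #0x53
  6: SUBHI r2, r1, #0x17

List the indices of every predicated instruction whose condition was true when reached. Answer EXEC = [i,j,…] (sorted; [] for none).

0: ✓ CMP  NZCV=0011
1: · MOVGT
2: · ADDGT
3: ✓ CMP  NZCV=0010
4: · ADDLS
5: ✓ SUBPL  r0←0x6e
6: ✓ SUBHI  r2←0x4e

EXEC = [5,6]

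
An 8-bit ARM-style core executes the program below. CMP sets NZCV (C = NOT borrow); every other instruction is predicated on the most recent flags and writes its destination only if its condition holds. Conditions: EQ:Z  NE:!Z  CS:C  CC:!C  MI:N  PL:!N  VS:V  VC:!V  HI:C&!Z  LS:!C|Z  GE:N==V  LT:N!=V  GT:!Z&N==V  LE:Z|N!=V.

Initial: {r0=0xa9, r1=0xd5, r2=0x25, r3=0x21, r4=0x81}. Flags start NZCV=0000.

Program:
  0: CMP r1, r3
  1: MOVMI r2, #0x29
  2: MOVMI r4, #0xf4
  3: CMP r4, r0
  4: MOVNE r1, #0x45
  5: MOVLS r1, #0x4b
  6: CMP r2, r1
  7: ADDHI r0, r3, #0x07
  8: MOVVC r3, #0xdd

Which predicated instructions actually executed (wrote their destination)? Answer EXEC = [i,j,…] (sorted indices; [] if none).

[0] flags=1010 → (cmp)
[1] flags=1010 MI?T → r2=0x29
[2] flags=1010 MI?T → r4=0xf4
[3] flags=0010 → (cmp)
[4] flags=0010 NE?T → r1=0x45
[5] flags=0010 LS?F → skip
[6] flags=1000 → (cmp)
[7] flags=1000 HI?F → skip
[8] flags=1000 VC?T → r3=0xdd

EXEC = [1,2,4,8]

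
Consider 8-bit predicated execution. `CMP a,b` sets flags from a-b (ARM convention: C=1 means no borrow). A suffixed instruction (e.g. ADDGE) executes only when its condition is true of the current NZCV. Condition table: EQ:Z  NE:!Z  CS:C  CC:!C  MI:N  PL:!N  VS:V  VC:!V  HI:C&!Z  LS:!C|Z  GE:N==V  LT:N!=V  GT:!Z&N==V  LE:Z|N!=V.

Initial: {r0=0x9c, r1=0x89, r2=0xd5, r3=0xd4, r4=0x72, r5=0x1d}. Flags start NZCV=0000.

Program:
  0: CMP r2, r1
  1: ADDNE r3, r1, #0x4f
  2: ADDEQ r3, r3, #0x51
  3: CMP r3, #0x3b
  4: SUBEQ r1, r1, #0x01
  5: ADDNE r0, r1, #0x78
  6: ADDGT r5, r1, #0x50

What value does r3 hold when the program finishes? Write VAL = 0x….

[0] flags=0010 → (cmp)
[1] flags=0010 NE?T → r3=0xd8
[2] flags=0010 EQ?F → skip
[3] flags=1010 → (cmp)
[4] flags=1010 EQ?F → skip
[5] flags=1010 NE?T → r0=0x01
[6] flags=1010 GT?F → skip

VAL = 0xd8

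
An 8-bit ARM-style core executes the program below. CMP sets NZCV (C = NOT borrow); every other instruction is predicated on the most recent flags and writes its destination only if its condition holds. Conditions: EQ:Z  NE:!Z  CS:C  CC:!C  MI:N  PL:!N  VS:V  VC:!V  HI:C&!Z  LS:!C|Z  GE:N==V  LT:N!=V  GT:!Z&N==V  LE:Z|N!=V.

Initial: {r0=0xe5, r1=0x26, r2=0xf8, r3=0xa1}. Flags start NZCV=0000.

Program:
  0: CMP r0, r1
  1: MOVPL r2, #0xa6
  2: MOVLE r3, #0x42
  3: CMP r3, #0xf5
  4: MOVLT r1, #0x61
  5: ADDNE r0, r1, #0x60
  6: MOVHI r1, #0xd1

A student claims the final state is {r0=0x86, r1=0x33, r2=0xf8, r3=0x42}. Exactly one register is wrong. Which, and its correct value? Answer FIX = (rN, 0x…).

FIX = (r1, 0x26)

0: ✓ CMP  NZCV=1010
1: · MOVPL
2: ✓ MOVLE  r3←0x42
3: ✓ CMP  NZCV=0000
4: · MOVLT
5: ✓ ADDNE  r0←0x86
6: · MOVHI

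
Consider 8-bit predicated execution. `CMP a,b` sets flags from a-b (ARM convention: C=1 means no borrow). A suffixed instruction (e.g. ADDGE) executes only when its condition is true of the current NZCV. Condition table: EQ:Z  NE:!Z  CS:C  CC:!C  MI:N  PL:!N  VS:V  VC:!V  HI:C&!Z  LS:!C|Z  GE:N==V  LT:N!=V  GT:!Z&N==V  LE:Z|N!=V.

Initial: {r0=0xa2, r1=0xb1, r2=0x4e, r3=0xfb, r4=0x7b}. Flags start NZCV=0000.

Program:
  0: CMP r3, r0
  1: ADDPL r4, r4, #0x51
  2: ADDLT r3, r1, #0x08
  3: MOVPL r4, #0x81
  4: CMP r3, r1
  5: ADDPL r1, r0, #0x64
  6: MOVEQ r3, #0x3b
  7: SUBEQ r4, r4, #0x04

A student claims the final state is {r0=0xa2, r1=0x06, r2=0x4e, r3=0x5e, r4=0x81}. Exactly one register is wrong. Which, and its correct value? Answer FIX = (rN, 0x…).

0: ✓ CMP  NZCV=0010
1: ✓ ADDPL  r4←0xcc
2: · ADDLT
3: ✓ MOVPL  r4←0x81
4: ✓ CMP  NZCV=0010
5: ✓ ADDPL  r1←0x06
6: · MOVEQ
7: · SUBEQ

FIX = (r3, 0xfb)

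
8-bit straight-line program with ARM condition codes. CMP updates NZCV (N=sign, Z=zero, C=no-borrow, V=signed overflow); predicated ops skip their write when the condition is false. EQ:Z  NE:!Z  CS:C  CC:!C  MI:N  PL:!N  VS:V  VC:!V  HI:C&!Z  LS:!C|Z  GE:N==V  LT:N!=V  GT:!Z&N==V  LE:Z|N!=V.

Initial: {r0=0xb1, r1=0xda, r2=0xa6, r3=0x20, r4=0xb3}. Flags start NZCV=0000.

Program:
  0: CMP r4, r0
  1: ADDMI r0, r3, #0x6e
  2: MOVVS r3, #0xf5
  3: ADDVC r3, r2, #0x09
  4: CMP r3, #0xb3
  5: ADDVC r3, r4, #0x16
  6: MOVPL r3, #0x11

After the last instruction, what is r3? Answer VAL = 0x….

[0] flags=0010 → (cmp)
[1] flags=0010 MI?F → skip
[2] flags=0010 VS?F → skip
[3] flags=0010 VC?T → r3=0xaf
[4] flags=1000 → (cmp)
[5] flags=1000 VC?T → r3=0xc9
[6] flags=1000 PL?F → skip

VAL = 0xc9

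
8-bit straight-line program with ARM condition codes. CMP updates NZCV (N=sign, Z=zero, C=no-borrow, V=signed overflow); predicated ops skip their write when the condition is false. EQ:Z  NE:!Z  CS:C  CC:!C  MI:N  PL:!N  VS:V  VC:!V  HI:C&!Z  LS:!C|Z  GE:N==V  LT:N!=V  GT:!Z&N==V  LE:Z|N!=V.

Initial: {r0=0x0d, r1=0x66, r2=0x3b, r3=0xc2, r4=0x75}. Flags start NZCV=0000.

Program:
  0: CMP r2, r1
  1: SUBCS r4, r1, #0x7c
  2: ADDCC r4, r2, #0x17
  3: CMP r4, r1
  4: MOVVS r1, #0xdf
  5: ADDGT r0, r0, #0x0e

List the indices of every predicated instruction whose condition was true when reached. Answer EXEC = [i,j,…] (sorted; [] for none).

0: ✓ CMP  NZCV=1000
1: · SUBCS
2: ✓ ADDCC  r4←0x52
3: ✓ CMP  NZCV=1000
4: · MOVVS
5: · ADDGT

EXEC = [2]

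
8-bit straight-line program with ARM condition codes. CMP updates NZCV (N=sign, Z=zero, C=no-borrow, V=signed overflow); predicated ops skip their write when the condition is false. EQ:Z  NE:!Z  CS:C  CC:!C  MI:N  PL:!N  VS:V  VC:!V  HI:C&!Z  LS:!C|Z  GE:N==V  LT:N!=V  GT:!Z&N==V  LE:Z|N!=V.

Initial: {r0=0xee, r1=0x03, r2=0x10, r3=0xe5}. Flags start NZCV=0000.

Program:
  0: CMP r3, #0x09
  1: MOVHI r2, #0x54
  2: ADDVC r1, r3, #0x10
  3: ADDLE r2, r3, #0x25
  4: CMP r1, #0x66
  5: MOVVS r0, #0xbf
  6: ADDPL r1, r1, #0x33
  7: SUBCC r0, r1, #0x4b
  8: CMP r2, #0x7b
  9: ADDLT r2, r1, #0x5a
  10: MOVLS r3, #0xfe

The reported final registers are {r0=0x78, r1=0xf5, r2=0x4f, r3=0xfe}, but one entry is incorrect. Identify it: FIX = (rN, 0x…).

[0] flags=1010 → (cmp)
[1] flags=1010 HI?T → r2=0x54
[2] flags=1010 VC?T → r1=0xf5
[3] flags=1010 LE?T → r2=0x0a
[4] flags=1010 → (cmp)
[5] flags=1010 VS?F → skip
[6] flags=1010 PL?F → skip
[7] flags=1010 CC?F → skip
[8] flags=1000 → (cmp)
[9] flags=1000 LT?T → r2=0x4f
[10] flags=1000 LS?T → r3=0xfe

FIX = (r0, 0xee)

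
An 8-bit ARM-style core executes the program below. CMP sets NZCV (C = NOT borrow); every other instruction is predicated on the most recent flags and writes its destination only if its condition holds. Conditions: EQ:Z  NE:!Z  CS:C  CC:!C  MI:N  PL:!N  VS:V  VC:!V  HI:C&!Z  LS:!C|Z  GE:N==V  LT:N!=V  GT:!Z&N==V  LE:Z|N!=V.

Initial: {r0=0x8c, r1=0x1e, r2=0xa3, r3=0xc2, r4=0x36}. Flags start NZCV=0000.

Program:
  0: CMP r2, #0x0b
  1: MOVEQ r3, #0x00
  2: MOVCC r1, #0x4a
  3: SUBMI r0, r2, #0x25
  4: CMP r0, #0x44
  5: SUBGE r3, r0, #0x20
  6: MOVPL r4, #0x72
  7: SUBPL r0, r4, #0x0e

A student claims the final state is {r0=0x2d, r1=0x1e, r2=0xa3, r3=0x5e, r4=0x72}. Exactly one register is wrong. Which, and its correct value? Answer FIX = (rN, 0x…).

[0] flags=1010 → (cmp)
[1] flags=1010 EQ?F → skip
[2] flags=1010 CC?F → skip
[3] flags=1010 MI?T → r0=0x7e
[4] flags=0010 → (cmp)
[5] flags=0010 GE?T → r3=0x5e
[6] flags=0010 PL?T → r4=0x72
[7] flags=0010 PL?T → r0=0x64

FIX = (r0, 0x64)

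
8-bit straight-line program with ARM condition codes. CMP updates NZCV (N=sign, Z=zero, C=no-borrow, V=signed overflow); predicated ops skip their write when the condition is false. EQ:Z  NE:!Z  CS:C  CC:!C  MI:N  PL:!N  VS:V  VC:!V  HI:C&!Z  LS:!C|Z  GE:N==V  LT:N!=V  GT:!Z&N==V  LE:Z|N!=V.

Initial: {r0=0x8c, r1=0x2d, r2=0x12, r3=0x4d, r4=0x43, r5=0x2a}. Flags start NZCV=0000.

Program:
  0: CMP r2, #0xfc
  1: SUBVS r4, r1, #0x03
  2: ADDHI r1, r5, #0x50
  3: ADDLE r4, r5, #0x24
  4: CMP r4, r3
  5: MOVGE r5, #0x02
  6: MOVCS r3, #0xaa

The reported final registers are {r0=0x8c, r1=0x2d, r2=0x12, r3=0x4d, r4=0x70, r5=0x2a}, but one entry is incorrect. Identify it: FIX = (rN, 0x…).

[0] flags=0000 → (cmp)
[1] flags=0000 VS?F → skip
[2] flags=0000 HI?F → skip
[3] flags=0000 LE?F → skip
[4] flags=1000 → (cmp)
[5] flags=1000 GE?F → skip
[6] flags=1000 CS?F → skip

FIX = (r4, 0x43)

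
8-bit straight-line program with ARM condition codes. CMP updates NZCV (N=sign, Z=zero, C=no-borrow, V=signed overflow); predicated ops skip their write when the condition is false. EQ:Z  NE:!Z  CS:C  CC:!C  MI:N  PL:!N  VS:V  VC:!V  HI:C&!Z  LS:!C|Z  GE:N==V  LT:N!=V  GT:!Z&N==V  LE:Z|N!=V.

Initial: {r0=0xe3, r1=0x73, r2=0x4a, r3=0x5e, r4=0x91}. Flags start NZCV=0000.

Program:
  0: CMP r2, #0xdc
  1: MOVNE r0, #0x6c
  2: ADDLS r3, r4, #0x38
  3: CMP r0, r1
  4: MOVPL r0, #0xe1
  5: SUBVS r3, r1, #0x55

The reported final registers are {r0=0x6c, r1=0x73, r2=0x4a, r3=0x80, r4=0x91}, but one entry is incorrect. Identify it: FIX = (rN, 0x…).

[0] flags=0000 → (cmp)
[1] flags=0000 NE?T → r0=0x6c
[2] flags=0000 LS?T → r3=0xc9
[3] flags=1000 → (cmp)
[4] flags=1000 PL?F → skip
[5] flags=1000 VS?F → skip

FIX = (r3, 0xc9)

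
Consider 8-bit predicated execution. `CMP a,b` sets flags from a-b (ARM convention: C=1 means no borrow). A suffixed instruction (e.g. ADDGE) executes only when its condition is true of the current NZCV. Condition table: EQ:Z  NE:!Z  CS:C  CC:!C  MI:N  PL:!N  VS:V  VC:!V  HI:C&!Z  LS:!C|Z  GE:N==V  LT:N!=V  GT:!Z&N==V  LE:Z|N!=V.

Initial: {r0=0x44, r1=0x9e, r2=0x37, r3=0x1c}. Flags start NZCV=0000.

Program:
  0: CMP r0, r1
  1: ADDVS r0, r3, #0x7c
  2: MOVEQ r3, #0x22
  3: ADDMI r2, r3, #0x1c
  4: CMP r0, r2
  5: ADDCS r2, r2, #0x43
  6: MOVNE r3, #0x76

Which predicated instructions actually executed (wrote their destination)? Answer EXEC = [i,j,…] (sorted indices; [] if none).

0: ✓ CMP  NZCV=1001
1: ✓ ADDVS  r0←0x98
2: · MOVEQ
3: ✓ ADDMI  r2←0x38
4: ✓ CMP  NZCV=0011
5: ✓ ADDCS  r2←0x7b
6: ✓ MOVNE  r3←0x76

EXEC = [1,3,5,6]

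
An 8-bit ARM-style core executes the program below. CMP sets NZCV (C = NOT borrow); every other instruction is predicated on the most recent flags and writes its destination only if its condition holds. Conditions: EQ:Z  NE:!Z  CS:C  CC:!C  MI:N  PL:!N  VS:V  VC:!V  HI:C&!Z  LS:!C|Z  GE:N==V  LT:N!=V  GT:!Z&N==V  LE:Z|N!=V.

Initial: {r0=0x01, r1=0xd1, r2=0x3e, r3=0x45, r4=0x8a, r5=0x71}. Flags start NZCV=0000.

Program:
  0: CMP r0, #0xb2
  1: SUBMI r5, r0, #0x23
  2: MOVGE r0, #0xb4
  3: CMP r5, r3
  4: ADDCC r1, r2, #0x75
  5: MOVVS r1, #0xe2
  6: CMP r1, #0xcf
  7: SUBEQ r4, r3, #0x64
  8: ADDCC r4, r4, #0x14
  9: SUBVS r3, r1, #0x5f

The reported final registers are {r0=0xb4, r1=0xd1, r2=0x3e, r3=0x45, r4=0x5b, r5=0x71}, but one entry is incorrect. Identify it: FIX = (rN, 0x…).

FIX = (r4, 0x8a)

[0] flags=0000 → (cmp)
[1] flags=0000 MI?F → skip
[2] flags=0000 GE?T → r0=0xb4
[3] flags=0010 → (cmp)
[4] flags=0010 CC?F → skip
[5] flags=0010 VS?F → skip
[6] flags=0010 → (cmp)
[7] flags=0010 EQ?F → skip
[8] flags=0010 CC?F → skip
[9] flags=0010 VS?F → skip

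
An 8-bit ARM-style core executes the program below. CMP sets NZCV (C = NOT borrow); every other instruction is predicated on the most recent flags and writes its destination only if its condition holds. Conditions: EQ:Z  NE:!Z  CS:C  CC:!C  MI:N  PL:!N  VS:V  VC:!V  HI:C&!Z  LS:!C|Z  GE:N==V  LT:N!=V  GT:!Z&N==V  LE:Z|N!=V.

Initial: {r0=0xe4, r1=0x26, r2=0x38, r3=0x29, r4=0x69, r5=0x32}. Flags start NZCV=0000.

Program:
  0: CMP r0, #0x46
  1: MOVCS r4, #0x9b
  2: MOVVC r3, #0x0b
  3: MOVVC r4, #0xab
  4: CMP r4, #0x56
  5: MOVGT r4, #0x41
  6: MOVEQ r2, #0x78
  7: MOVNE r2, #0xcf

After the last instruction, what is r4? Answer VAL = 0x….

VAL = 0xab

0: ✓ CMP  NZCV=1010
1: ✓ MOVCS  r4←0x9b
2: ✓ MOVVC  r3←0x0b
3: ✓ MOVVC  r4←0xab
4: ✓ CMP  NZCV=0011
5: · MOVGT
6: · MOVEQ
7: ✓ MOVNE  r2←0xcf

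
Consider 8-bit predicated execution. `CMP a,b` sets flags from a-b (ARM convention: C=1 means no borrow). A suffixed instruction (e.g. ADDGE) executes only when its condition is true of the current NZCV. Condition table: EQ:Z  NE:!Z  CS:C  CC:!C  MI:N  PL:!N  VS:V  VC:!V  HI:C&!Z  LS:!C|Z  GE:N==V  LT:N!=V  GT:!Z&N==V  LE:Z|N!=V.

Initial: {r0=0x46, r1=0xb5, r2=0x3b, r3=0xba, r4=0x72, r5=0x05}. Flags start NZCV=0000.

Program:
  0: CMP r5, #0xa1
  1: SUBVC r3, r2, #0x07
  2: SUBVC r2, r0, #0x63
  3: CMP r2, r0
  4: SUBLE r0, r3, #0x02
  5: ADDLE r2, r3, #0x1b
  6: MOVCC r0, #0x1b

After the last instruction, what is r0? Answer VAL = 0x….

VAL = 0x32

0: ✓ CMP  NZCV=0000
1: ✓ SUBVC  r3←0x34
2: ✓ SUBVC  r2←0xe3
3: ✓ CMP  NZCV=1010
4: ✓ SUBLE  r0←0x32
5: ✓ ADDLE  r2←0x4f
6: · MOVCC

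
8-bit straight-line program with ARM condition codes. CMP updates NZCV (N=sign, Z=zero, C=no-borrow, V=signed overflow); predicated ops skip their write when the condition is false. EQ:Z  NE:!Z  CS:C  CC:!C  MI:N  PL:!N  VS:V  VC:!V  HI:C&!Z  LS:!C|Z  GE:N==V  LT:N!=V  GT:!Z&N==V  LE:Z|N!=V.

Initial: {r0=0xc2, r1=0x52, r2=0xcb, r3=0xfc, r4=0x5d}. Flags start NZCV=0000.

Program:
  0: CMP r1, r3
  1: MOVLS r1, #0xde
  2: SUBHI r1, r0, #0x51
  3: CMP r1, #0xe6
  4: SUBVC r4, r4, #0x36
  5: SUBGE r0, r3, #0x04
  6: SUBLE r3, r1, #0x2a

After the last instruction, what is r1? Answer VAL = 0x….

[0] flags=0000 → (cmp)
[1] flags=0000 LS?T → r1=0xde
[2] flags=0000 HI?F → skip
[3] flags=1000 → (cmp)
[4] flags=1000 VC?T → r4=0x27
[5] flags=1000 GE?F → skip
[6] flags=1000 LE?T → r3=0xb4

VAL = 0xde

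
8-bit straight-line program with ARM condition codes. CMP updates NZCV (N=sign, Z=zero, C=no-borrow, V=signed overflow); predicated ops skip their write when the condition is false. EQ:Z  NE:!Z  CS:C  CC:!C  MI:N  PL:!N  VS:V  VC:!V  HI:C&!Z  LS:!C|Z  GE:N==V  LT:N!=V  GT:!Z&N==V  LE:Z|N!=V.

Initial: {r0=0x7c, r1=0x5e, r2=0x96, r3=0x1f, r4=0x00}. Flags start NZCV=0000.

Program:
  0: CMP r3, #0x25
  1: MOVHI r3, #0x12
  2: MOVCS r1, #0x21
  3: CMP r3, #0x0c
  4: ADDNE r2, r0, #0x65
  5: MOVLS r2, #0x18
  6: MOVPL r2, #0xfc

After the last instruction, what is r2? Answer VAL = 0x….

VAL = 0xfc

[0] flags=1000 → (cmp)
[1] flags=1000 HI?F → skip
[2] flags=1000 CS?F → skip
[3] flags=0010 → (cmp)
[4] flags=0010 NE?T → r2=0xe1
[5] flags=0010 LS?F → skip
[6] flags=0010 PL?T → r2=0xfc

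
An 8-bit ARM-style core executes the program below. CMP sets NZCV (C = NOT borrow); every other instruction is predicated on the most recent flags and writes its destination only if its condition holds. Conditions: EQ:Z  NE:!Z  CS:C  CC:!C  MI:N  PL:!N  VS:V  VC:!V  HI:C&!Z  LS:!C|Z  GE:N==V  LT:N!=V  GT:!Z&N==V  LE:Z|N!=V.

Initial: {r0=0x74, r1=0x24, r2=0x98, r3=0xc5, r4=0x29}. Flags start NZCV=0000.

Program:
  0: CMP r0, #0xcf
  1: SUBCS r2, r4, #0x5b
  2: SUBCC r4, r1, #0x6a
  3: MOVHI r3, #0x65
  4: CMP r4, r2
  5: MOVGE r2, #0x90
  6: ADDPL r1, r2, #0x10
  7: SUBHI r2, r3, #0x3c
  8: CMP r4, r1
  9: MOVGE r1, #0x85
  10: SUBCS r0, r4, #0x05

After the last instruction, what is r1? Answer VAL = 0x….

VAL = 0x85

0: ✓ CMP  NZCV=1001
1: · SUBCS
2: ✓ SUBCC  r4←0xba
3: · MOVHI
4: ✓ CMP  NZCV=0010
5: ✓ MOVGE  r2←0x90
6: ✓ ADDPL  r1←0xa0
7: ✓ SUBHI  r2←0x89
8: ✓ CMP  NZCV=0010
9: ✓ MOVGE  r1←0x85
10: ✓ SUBCS  r0←0xb5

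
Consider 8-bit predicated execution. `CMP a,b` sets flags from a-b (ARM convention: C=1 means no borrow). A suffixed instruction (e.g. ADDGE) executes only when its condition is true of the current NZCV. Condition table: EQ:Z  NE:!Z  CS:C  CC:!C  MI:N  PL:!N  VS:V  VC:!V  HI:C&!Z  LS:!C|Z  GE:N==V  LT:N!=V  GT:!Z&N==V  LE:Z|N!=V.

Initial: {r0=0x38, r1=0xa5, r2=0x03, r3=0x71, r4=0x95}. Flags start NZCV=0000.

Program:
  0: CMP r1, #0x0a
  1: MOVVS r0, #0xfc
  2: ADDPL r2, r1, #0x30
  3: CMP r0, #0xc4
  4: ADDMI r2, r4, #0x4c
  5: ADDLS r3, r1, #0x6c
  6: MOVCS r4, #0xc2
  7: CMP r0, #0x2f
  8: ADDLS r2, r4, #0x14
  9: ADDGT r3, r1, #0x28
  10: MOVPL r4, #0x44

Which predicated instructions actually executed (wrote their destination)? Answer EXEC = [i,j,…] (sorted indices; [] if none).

[0] flags=1010 → (cmp)
[1] flags=1010 VS?F → skip
[2] flags=1010 PL?F → skip
[3] flags=0000 → (cmp)
[4] flags=0000 MI?F → skip
[5] flags=0000 LS?T → r3=0x11
[6] flags=0000 CS?F → skip
[7] flags=0010 → (cmp)
[8] flags=0010 LS?F → skip
[9] flags=0010 GT?T → r3=0xcd
[10] flags=0010 PL?T → r4=0x44

EXEC = [5,9,10]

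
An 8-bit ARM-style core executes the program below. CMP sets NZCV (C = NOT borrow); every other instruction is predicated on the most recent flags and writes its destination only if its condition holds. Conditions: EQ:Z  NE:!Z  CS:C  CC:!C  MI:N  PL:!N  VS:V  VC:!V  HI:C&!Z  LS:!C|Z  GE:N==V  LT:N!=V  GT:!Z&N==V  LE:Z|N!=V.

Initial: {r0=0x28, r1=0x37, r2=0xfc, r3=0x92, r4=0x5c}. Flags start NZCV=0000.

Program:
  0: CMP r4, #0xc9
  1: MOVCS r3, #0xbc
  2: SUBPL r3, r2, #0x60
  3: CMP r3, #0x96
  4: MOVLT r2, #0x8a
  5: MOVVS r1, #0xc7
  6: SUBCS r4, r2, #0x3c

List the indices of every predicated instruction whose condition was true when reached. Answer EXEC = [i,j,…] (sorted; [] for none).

EXEC = [4]

[0] flags=1001 → (cmp)
[1] flags=1001 CS?F → skip
[2] flags=1001 PL?F → skip
[3] flags=1000 → (cmp)
[4] flags=1000 LT?T → r2=0x8a
[5] flags=1000 VS?F → skip
[6] flags=1000 CS?F → skip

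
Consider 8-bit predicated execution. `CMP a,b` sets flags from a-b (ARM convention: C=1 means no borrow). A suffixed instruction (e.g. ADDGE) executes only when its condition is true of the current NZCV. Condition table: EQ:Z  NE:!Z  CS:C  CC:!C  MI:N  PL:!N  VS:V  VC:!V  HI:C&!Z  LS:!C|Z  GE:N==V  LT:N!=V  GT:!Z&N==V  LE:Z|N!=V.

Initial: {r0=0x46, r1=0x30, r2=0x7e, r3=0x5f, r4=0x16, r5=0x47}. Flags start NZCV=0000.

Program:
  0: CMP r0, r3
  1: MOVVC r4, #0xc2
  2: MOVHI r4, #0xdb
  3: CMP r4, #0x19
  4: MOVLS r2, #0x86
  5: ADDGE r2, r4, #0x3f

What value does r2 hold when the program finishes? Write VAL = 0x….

VAL = 0x7e

0: ✓ CMP  NZCV=1000
1: ✓ MOVVC  r4←0xc2
2: · MOVHI
3: ✓ CMP  NZCV=1010
4: · MOVLS
5: · ADDGE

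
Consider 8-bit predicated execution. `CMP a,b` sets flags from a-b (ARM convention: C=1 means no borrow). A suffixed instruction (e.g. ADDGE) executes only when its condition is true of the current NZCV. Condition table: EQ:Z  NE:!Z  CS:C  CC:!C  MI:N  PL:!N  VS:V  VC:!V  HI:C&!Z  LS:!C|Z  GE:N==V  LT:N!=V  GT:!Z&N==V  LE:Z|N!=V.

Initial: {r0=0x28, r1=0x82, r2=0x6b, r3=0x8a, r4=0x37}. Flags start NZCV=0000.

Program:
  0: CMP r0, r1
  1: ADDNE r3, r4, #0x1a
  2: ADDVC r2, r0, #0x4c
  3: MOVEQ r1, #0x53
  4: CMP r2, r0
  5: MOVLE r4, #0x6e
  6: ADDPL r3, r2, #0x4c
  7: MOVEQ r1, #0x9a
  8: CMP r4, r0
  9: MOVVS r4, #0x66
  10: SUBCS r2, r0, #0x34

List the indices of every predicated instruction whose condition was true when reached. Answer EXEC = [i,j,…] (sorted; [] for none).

EXEC = [1,6,10]

[0] flags=1001 → (cmp)
[1] flags=1001 NE?T → r3=0x51
[2] flags=1001 VC?F → skip
[3] flags=1001 EQ?F → skip
[4] flags=0010 → (cmp)
[5] flags=0010 LE?F → skip
[6] flags=0010 PL?T → r3=0xb7
[7] flags=0010 EQ?F → skip
[8] flags=0010 → (cmp)
[9] flags=0010 VS?F → skip
[10] flags=0010 CS?T → r2=0xf4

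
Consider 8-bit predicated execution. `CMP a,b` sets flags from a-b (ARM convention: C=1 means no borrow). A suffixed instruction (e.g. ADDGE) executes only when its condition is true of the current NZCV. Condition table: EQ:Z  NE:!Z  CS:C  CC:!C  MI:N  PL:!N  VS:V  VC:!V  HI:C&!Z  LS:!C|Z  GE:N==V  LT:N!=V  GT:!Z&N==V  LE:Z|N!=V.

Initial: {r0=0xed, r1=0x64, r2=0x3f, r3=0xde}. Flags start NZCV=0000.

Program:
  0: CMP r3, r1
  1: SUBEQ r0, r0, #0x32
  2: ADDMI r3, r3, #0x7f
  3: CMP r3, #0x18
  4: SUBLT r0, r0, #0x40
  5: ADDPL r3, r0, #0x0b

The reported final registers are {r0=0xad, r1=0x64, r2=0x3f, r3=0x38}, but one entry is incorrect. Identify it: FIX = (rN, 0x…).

FIX = (r3, 0xde)

0: ✓ CMP  NZCV=0011
1: · SUBEQ
2: · ADDMI
3: ✓ CMP  NZCV=1010
4: ✓ SUBLT  r0←0xad
5: · ADDPL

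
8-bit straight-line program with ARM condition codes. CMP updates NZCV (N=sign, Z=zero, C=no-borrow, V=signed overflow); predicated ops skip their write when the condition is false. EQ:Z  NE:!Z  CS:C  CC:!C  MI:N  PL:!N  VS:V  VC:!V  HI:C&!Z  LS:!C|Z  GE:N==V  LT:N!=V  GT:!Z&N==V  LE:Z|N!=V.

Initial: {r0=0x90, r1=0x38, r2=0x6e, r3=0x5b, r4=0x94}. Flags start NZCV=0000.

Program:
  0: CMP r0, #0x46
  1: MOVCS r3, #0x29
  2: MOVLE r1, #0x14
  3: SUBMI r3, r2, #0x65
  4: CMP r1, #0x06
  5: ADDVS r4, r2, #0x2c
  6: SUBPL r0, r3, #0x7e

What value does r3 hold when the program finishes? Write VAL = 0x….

VAL = 0x29

0: ✓ CMP  NZCV=0011
1: ✓ MOVCS  r3←0x29
2: ✓ MOVLE  r1←0x14
3: · SUBMI
4: ✓ CMP  NZCV=0010
5: · ADDVS
6: ✓ SUBPL  r0←0xab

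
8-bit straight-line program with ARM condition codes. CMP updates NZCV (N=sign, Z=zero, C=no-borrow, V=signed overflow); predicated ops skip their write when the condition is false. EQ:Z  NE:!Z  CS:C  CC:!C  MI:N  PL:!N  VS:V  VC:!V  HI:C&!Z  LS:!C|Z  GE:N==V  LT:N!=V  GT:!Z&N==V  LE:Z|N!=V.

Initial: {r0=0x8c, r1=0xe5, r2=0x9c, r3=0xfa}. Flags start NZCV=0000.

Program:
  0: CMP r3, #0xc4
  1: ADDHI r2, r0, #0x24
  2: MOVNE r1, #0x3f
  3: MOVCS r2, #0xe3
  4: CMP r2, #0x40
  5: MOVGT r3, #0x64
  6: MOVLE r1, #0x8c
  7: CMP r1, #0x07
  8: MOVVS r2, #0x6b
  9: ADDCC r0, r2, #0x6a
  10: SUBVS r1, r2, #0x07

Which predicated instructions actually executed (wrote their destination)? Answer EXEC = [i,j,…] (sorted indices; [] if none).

EXEC = [1,2,3,6]

[0] flags=0010 → (cmp)
[1] flags=0010 HI?T → r2=0xb0
[2] flags=0010 NE?T → r1=0x3f
[3] flags=0010 CS?T → r2=0xe3
[4] flags=1010 → (cmp)
[5] flags=1010 GT?F → skip
[6] flags=1010 LE?T → r1=0x8c
[7] flags=1010 → (cmp)
[8] flags=1010 VS?F → skip
[9] flags=1010 CC?F → skip
[10] flags=1010 VS?F → skip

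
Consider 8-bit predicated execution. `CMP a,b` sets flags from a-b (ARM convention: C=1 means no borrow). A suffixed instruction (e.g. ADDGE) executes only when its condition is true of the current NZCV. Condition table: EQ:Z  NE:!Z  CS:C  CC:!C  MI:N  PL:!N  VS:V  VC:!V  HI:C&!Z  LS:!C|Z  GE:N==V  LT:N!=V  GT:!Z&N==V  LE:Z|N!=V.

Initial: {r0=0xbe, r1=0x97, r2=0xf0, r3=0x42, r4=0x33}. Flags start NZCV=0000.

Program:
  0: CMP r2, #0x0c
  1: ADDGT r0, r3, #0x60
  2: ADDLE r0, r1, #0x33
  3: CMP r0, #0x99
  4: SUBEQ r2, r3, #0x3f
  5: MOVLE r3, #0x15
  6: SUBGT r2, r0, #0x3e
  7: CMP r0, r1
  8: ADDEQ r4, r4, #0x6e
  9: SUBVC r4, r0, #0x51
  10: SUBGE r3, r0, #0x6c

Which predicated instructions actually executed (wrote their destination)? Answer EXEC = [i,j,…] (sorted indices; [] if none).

0: ✓ CMP  NZCV=1010
1: · ADDGT
2: ✓ ADDLE  r0←0xca
3: ✓ CMP  NZCV=0010
4: · SUBEQ
5: · MOVLE
6: ✓ SUBGT  r2←0x8c
7: ✓ CMP  NZCV=0010
8: · ADDEQ
9: ✓ SUBVC  r4←0x79
10: ✓ SUBGE  r3←0x5e

EXEC = [2,6,9,10]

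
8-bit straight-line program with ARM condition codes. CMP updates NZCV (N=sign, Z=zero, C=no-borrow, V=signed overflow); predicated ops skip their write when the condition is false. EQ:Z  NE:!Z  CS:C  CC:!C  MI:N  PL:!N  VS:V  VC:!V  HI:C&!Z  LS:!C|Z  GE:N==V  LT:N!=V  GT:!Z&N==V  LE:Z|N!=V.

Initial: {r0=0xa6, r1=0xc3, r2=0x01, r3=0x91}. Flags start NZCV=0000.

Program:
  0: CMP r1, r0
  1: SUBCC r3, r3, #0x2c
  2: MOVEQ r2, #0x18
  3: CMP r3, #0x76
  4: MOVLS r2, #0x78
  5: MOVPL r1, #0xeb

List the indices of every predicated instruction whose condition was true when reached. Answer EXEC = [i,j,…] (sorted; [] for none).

0: ✓ CMP  NZCV=0010
1: · SUBCC
2: · MOVEQ
3: ✓ CMP  NZCV=0011
4: · MOVLS
5: ✓ MOVPL  r1←0xeb

EXEC = [5]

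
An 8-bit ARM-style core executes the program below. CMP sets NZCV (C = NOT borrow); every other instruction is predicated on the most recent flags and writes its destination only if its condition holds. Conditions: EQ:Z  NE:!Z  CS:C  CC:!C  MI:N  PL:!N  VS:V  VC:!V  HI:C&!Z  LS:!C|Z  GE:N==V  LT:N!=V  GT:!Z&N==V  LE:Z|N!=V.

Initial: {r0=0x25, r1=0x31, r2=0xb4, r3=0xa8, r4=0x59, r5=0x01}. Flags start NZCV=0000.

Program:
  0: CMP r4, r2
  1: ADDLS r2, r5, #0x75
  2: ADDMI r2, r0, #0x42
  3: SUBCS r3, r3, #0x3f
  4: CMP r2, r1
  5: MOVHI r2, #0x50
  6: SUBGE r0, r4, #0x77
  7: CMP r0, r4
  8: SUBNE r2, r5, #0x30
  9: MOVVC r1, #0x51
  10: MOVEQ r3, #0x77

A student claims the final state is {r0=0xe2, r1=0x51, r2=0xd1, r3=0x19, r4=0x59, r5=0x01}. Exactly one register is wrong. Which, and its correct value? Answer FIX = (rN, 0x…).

[0] flags=1001 → (cmp)
[1] flags=1001 LS?T → r2=0x76
[2] flags=1001 MI?T → r2=0x67
[3] flags=1001 CS?F → skip
[4] flags=0010 → (cmp)
[5] flags=0010 HI?T → r2=0x50
[6] flags=0010 GE?T → r0=0xe2
[7] flags=1010 → (cmp)
[8] flags=1010 NE?T → r2=0xd1
[9] flags=1010 VC?T → r1=0x51
[10] flags=1010 EQ?F → skip

FIX = (r3, 0xa8)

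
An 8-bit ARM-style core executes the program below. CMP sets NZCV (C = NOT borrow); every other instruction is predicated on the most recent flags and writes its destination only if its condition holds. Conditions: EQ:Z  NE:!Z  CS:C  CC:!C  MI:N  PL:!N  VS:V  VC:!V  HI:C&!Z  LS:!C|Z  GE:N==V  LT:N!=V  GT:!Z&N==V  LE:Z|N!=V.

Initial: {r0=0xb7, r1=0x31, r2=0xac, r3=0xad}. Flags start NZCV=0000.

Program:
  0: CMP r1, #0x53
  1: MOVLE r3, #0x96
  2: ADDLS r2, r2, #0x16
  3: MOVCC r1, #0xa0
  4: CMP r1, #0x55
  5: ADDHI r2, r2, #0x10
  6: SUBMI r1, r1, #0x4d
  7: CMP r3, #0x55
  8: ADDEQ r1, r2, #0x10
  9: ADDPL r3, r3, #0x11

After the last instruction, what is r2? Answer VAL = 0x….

VAL = 0xd2

[0] flags=1000 → (cmp)
[1] flags=1000 LE?T → r3=0x96
[2] flags=1000 LS?T → r2=0xc2
[3] flags=1000 CC?T → r1=0xa0
[4] flags=0011 → (cmp)
[5] flags=0011 HI?T → r2=0xd2
[6] flags=0011 MI?F → skip
[7] flags=0011 → (cmp)
[8] flags=0011 EQ?F → skip
[9] flags=0011 PL?T → r3=0xa7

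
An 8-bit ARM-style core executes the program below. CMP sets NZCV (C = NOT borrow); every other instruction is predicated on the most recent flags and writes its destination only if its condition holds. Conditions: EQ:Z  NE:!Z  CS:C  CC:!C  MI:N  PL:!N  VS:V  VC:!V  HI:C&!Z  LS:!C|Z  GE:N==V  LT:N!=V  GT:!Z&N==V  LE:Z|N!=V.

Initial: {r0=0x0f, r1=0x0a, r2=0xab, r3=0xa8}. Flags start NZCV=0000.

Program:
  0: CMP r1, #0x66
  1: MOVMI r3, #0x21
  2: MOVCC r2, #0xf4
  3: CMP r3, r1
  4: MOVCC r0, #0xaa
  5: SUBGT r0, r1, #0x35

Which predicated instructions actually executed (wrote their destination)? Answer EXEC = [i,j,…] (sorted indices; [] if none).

[0] flags=1000 → (cmp)
[1] flags=1000 MI?T → r3=0x21
[2] flags=1000 CC?T → r2=0xf4
[3] flags=0010 → (cmp)
[4] flags=0010 CC?F → skip
[5] flags=0010 GT?T → r0=0xd5

EXEC = [1,2,5]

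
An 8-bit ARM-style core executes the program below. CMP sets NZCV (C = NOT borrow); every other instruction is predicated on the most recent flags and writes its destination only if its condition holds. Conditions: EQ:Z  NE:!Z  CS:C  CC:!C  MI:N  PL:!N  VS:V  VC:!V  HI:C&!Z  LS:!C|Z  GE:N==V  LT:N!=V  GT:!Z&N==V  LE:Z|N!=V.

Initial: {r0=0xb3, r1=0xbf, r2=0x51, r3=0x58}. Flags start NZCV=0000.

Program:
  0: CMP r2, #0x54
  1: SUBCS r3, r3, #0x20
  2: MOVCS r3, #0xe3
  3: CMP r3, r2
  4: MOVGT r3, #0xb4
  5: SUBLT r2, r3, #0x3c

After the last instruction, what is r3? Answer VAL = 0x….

[0] flags=1000 → (cmp)
[1] flags=1000 CS?F → skip
[2] flags=1000 CS?F → skip
[3] flags=0010 → (cmp)
[4] flags=0010 GT?T → r3=0xb4
[5] flags=0010 LT?F → skip

VAL = 0xb4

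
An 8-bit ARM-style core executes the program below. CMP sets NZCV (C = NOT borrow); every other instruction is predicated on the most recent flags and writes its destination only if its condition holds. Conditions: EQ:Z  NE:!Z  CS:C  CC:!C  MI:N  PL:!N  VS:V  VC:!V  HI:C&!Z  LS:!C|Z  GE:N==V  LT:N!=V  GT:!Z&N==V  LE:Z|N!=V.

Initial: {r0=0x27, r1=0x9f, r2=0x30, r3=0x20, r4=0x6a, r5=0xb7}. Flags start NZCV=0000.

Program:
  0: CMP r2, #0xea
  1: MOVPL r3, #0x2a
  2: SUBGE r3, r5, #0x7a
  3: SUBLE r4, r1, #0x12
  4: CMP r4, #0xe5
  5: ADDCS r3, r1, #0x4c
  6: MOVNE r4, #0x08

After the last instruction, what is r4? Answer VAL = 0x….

VAL = 0x08

[0] flags=0000 → (cmp)
[1] flags=0000 PL?T → r3=0x2a
[2] flags=0000 GE?T → r3=0x3d
[3] flags=0000 LE?F → skip
[4] flags=1001 → (cmp)
[5] flags=1001 CS?F → skip
[6] flags=1001 NE?T → r4=0x08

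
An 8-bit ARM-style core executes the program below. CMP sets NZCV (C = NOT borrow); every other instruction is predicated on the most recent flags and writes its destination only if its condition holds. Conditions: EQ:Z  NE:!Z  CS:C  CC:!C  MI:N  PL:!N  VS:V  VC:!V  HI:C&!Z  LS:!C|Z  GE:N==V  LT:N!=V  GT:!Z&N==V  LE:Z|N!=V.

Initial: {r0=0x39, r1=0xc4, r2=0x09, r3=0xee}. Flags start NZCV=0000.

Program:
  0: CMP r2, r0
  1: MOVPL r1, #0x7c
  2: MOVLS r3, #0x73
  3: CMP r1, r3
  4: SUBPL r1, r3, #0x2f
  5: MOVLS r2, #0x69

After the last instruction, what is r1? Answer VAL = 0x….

VAL = 0x44

[0] flags=1000 → (cmp)
[1] flags=1000 PL?F → skip
[2] flags=1000 LS?T → r3=0x73
[3] flags=0011 → (cmp)
[4] flags=0011 PL?T → r1=0x44
[5] flags=0011 LS?F → skip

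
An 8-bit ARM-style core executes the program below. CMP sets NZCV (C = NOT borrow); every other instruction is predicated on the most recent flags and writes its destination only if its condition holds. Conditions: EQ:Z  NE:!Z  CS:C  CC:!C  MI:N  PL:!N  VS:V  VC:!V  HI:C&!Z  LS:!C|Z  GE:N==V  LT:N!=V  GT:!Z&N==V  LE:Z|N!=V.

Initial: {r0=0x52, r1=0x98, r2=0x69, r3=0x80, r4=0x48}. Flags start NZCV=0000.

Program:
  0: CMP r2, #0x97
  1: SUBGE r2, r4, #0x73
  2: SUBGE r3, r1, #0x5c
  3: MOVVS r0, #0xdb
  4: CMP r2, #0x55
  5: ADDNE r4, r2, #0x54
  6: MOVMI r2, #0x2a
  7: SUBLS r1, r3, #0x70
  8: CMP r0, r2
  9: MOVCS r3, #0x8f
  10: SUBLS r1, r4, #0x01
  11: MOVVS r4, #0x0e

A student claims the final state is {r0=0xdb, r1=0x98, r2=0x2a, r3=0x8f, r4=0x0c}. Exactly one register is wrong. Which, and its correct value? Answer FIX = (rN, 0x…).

0: ✓ CMP  NZCV=1001
1: ✓ SUBGE  r2←0xd5
2: ✓ SUBGE  r3←0x3c
3: ✓ MOVVS  r0←0xdb
4: ✓ CMP  NZCV=1010
5: ✓ ADDNE  r4←0x29
6: ✓ MOVMI  r2←0x2a
7: · SUBLS
8: ✓ CMP  NZCV=1010
9: ✓ MOVCS  r3←0x8f
10: · SUBLS
11: · MOVVS

FIX = (r4, 0x29)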